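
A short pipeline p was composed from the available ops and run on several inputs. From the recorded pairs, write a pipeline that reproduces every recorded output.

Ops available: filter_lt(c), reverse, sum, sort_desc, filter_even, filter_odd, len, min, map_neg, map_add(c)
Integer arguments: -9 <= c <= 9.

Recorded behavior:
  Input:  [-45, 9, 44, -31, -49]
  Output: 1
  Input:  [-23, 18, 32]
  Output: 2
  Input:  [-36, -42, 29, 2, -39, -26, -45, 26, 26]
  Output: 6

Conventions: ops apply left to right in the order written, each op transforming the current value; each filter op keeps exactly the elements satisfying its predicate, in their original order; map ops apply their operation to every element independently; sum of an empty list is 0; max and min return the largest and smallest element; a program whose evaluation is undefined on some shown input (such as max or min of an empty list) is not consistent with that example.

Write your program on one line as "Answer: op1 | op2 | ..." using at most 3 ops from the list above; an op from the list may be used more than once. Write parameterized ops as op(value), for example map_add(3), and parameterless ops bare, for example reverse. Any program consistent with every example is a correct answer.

map_neg | filter_even | len

Check, running the answer program on each example:
  [-45, 9, 44, -31, -49] -> [45, -9, -44, 31, 49] -> [-44] -> 1
  [-23, 18, 32] -> [23, -18, -32] -> [-18, -32] -> 2
  [-36, -42, 29, 2, -39, -26, -45, 26, 26] -> [36, 42, -29, -2, 39, 26, 45, -26, -26] -> [36, 42, -2, 26, -26, -26] -> 6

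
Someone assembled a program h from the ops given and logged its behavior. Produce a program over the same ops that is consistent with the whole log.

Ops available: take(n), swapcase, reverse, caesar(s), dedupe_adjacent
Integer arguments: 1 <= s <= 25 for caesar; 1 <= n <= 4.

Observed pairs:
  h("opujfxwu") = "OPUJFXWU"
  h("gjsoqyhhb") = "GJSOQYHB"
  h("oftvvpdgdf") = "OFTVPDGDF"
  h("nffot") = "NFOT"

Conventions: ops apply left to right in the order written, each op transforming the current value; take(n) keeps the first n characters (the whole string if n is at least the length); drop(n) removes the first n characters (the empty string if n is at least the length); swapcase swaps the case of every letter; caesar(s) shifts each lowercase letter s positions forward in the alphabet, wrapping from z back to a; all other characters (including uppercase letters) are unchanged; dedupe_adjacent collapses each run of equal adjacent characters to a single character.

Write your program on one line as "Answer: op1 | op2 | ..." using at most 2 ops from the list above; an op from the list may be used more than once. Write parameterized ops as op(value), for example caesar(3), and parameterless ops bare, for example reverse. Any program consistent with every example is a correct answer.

swapcase | dedupe_adjacent

Check, running the answer program on each example:
  "opujfxwu" -> "OPUJFXWU" -> "OPUJFXWU"
  "gjsoqyhhb" -> "GJSOQYHHB" -> "GJSOQYHB"
  "oftvvpdgdf" -> "OFTVVPDGDF" -> "OFTVPDGDF"
  "nffot" -> "NFFOT" -> "NFOT"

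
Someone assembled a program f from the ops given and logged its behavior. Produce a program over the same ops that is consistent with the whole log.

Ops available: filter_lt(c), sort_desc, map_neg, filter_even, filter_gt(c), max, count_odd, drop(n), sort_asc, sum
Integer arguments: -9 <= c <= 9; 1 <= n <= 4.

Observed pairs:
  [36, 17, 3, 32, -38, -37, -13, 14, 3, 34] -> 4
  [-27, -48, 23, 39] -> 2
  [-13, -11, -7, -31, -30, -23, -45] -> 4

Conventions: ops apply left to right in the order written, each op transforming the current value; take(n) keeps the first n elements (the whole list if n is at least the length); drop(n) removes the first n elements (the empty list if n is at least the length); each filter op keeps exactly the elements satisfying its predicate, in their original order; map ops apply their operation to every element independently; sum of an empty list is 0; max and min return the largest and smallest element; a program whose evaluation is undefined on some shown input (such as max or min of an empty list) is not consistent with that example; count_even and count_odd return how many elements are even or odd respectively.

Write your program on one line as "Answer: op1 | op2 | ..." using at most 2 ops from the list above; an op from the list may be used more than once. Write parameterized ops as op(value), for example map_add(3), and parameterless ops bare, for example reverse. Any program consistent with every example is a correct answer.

drop(2) | count_odd

Check, running the answer program on each example:
  [36, 17, 3, 32, -38, -37, -13, 14, 3, 34] -> [3, 32, -38, -37, -13, 14, 3, 34] -> 4
  [-27, -48, 23, 39] -> [23, 39] -> 2
  [-13, -11, -7, -31, -30, -23, -45] -> [-7, -31, -30, -23, -45] -> 4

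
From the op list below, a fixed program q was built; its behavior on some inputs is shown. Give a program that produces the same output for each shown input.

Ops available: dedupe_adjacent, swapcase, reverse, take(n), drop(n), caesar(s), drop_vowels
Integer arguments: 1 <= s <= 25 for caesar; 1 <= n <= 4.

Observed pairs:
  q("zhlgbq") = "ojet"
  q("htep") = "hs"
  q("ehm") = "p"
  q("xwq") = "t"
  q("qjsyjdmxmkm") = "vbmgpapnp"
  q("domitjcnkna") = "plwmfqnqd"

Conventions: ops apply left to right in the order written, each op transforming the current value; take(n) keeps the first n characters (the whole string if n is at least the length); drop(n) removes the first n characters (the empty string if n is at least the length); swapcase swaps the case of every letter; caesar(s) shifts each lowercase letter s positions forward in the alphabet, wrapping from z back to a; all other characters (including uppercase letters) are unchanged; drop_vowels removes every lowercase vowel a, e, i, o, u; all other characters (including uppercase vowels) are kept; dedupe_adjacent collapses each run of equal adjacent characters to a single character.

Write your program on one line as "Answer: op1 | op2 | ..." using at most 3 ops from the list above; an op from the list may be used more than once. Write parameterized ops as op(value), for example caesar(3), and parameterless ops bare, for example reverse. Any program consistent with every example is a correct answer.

drop(2) | caesar(3)

Check, running the answer program on each example:
  "zhlgbq" -> "lgbq" -> "ojet"
  "htep" -> "ep" -> "hs"
  "ehm" -> "m" -> "p"
  "xwq" -> "q" -> "t"
  "qjsyjdmxmkm" -> "syjdmxmkm" -> "vbmgpapnp"
  "domitjcnkna" -> "mitjcnkna" -> "plwmfqnqd"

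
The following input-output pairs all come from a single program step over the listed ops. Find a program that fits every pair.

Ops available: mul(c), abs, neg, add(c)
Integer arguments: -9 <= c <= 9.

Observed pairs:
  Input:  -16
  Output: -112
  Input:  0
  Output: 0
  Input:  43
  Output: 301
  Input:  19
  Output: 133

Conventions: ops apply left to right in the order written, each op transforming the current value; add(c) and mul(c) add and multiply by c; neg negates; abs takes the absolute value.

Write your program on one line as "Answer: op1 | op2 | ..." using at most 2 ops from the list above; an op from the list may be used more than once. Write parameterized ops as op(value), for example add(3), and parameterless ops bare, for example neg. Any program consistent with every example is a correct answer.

neg | mul(-7)

Check, running the answer program on each example:
  -16 -> 16 -> -112
  0 -> 0 -> 0
  43 -> -43 -> 301
  19 -> -19 -> 133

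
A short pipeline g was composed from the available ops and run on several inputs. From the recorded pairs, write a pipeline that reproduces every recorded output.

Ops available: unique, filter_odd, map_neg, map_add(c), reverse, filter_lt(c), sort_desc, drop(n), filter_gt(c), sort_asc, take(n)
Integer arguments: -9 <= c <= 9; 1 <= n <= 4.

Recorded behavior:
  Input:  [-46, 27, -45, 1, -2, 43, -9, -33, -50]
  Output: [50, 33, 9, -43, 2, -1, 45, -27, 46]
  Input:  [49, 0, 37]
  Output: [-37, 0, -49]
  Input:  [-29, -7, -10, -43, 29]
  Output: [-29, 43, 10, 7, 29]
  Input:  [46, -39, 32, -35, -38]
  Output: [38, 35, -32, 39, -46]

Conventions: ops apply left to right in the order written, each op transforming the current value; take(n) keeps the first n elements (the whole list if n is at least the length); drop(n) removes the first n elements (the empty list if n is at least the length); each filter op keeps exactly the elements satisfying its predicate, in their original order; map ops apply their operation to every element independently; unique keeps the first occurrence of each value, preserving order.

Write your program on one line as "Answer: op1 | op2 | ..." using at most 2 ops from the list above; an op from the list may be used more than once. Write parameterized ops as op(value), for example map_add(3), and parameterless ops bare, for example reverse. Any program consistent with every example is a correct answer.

reverse | map_neg

Check, running the answer program on each example:
  [-46, 27, -45, 1, -2, 43, -9, -33, -50] -> [-50, -33, -9, 43, -2, 1, -45, 27, -46] -> [50, 33, 9, -43, 2, -1, 45, -27, 46]
  [49, 0, 37] -> [37, 0, 49] -> [-37, 0, -49]
  [-29, -7, -10, -43, 29] -> [29, -43, -10, -7, -29] -> [-29, 43, 10, 7, 29]
  [46, -39, 32, -35, -38] -> [-38, -35, 32, -39, 46] -> [38, 35, -32, 39, -46]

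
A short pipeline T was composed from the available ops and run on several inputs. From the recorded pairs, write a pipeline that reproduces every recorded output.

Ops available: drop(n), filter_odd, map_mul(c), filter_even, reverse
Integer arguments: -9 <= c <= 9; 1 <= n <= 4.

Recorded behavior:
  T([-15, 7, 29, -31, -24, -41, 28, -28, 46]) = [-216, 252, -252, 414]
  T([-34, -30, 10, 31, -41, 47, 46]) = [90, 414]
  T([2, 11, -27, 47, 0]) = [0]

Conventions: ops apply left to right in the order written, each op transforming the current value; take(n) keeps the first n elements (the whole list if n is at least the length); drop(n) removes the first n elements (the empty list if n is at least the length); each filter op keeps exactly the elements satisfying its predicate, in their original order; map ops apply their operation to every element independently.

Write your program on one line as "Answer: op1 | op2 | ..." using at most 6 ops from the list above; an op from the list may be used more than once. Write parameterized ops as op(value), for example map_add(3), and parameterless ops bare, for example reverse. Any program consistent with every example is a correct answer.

drop(2) | reverse | map_mul(9) | filter_even | reverse

Check, running the answer program on each example:
  [-15, 7, 29, -31, -24, -41, 28, -28, 46] -> [29, -31, -24, -41, 28, -28, 46] -> [46, -28, 28, -41, -24, -31, 29] -> [414, -252, 252, -369, -216, -279, 261] -> [414, -252, 252, -216] -> [-216, 252, -252, 414]
  [-34, -30, 10, 31, -41, 47, 46] -> [10, 31, -41, 47, 46] -> [46, 47, -41, 31, 10] -> [414, 423, -369, 279, 90] -> [414, 90] -> [90, 414]
  [2, 11, -27, 47, 0] -> [-27, 47, 0] -> [0, 47, -27] -> [0, 423, -243] -> [0] -> [0]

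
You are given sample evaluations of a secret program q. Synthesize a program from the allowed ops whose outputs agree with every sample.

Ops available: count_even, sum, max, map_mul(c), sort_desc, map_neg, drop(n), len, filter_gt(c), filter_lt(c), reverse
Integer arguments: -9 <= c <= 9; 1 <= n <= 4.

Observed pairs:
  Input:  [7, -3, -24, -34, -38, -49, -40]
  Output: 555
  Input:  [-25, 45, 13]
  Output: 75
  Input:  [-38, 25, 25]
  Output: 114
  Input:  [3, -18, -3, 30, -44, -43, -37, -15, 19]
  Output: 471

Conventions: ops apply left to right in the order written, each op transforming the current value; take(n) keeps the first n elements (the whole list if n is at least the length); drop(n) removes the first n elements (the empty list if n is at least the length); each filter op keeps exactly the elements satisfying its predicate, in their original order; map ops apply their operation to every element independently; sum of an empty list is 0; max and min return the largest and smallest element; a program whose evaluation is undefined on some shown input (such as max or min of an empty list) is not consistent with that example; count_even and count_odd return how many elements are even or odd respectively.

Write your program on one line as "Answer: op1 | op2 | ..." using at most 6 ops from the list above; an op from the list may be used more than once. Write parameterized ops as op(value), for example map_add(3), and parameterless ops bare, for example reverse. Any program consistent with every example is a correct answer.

filter_lt(-6) | sort_desc | map_neg | sort_desc | map_mul(3) | sum

Check, running the answer program on each example:
  [7, -3, -24, -34, -38, -49, -40] -> [-24, -34, -38, -49, -40] -> [-24, -34, -38, -40, -49] -> [24, 34, 38, 40, 49] -> [49, 40, 38, 34, 24] -> [147, 120, 114, 102, 72] -> 555
  [-25, 45, 13] -> [-25] -> [-25] -> [25] -> [25] -> [75] -> 75
  [-38, 25, 25] -> [-38] -> [-38] -> [38] -> [38] -> [114] -> 114
  [3, -18, -3, 30, -44, -43, -37, -15, 19] -> [-18, -44, -43, -37, -15] -> [-15, -18, -37, -43, -44] -> [15, 18, 37, 43, 44] -> [44, 43, 37, 18, 15] -> [132, 129, 111, 54, 45] -> 471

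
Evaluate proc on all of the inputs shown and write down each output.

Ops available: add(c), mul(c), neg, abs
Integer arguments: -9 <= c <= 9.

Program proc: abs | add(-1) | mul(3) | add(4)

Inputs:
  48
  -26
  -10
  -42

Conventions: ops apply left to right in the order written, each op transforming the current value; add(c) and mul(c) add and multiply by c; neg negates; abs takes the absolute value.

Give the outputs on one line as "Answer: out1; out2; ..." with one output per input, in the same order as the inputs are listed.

Execution, op by op:
  48 -> 48 -> 47 -> 141 -> 145
  -26 -> 26 -> 25 -> 75 -> 79
  -10 -> 10 -> 9 -> 27 -> 31
  -42 -> 42 -> 41 -> 123 -> 127

145; 79; 31; 127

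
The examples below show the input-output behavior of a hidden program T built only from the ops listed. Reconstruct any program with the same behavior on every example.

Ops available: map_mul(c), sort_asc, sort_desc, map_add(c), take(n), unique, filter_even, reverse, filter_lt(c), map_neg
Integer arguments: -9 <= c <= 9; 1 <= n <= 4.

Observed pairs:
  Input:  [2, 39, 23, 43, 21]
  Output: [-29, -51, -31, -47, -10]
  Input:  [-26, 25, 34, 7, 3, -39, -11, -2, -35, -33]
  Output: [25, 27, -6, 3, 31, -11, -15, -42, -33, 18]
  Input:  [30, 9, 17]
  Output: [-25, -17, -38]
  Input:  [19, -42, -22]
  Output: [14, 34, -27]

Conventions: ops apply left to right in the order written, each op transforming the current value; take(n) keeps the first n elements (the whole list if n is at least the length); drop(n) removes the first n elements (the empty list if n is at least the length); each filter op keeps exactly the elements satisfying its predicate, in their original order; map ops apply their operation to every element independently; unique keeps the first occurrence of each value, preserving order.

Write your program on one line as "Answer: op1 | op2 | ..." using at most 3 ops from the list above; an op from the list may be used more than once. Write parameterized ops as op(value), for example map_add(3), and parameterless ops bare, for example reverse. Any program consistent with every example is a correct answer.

reverse | map_neg | map_add(-8)

Check, running the answer program on each example:
  [2, 39, 23, 43, 21] -> [21, 43, 23, 39, 2] -> [-21, -43, -23, -39, -2] -> [-29, -51, -31, -47, -10]
  [-26, 25, 34, 7, 3, -39, -11, -2, -35, -33] -> [-33, -35, -2, -11, -39, 3, 7, 34, 25, -26] -> [33, 35, 2, 11, 39, -3, -7, -34, -25, 26] -> [25, 27, -6, 3, 31, -11, -15, -42, -33, 18]
  [30, 9, 17] -> [17, 9, 30] -> [-17, -9, -30] -> [-25, -17, -38]
  [19, -42, -22] -> [-22, -42, 19] -> [22, 42, -19] -> [14, 34, -27]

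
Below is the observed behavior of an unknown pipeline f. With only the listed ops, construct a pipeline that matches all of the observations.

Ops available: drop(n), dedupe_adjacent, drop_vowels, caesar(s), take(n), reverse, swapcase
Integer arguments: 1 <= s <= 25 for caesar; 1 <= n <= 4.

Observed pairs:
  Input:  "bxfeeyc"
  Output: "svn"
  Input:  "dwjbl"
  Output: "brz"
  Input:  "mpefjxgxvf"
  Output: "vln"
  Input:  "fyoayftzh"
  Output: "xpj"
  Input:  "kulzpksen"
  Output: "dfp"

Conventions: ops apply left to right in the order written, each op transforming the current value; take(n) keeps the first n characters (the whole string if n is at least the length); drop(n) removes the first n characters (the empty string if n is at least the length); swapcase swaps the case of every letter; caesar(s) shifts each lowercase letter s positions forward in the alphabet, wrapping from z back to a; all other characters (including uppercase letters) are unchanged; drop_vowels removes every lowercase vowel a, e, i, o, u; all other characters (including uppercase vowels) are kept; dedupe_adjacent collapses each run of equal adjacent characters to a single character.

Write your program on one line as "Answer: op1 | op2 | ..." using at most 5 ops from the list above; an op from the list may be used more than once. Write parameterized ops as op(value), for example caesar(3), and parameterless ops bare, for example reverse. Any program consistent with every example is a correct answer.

caesar(16) | dedupe_adjacent | drop_vowels | reverse | take(3)

Check, running the answer program on each example:
  "bxfeeyc" -> "rnvuuos" -> "rnvuos" -> "rnvs" -> "svnr" -> "svn"
  "dwjbl" -> "tmzrb" -> "tmzrb" -> "tmzrb" -> "brzmt" -> "brz"
  "mpefjxgxvf" -> "cfuvznwnlv" -> "cfuvznwnlv" -> "cfvznwnlv" -> "vlnwnzvfc" -> "vln"
  "fyoayftzh" -> "voeqovjpx" -> "voeqovjpx" -> "vqvjpx" -> "xpjvqv" -> "xpj"
  "kulzpksen" -> "akbpfaiud" -> "akbpfaiud" -> "kbpfd" -> "dfpbk" -> "dfp"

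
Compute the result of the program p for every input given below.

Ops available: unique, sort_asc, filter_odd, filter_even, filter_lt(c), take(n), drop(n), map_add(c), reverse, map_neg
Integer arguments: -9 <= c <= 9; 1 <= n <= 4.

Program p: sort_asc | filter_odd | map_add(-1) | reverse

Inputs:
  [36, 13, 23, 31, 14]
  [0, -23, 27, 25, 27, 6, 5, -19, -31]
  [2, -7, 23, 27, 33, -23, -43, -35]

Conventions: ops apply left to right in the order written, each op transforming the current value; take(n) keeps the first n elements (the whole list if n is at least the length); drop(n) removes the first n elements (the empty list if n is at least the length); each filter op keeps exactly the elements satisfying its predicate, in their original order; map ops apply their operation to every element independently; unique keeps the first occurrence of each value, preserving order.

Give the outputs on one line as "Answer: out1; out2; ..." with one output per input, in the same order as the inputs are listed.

[30, 22, 12]; [26, 26, 24, 4, -20, -24, -32]; [32, 26, 22, -8, -24, -36, -44]

Execution, op by op:
  [36, 13, 23, 31, 14] -> [13, 14, 23, 31, 36] -> [13, 23, 31] -> [12, 22, 30] -> [30, 22, 12]
  [0, -23, 27, 25, 27, 6, 5, -19, -31] -> [-31, -23, -19, 0, 5, 6, 25, 27, 27] -> [-31, -23, -19, 5, 25, 27, 27] -> [-32, -24, -20, 4, 24, 26, 26] -> [26, 26, 24, 4, -20, -24, -32]
  [2, -7, 23, 27, 33, -23, -43, -35] -> [-43, -35, -23, -7, 2, 23, 27, 33] -> [-43, -35, -23, -7, 23, 27, 33] -> [-44, -36, -24, -8, 22, 26, 32] -> [32, 26, 22, -8, -24, -36, -44]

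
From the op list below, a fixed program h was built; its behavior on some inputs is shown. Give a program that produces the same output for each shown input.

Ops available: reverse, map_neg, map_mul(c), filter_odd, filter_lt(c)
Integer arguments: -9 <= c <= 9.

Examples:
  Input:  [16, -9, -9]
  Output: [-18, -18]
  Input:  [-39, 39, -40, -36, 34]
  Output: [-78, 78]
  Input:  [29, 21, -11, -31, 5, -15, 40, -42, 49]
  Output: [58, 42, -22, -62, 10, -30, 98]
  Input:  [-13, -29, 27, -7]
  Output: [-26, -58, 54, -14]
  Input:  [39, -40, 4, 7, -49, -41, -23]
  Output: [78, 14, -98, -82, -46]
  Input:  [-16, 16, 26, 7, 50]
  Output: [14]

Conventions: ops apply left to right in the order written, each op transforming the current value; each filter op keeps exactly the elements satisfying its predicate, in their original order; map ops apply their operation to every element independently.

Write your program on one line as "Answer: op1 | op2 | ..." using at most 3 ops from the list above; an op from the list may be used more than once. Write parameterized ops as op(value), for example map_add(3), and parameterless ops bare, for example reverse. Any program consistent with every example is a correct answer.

filter_odd | map_mul(2)

Check, running the answer program on each example:
  [16, -9, -9] -> [-9, -9] -> [-18, -18]
  [-39, 39, -40, -36, 34] -> [-39, 39] -> [-78, 78]
  [29, 21, -11, -31, 5, -15, 40, -42, 49] -> [29, 21, -11, -31, 5, -15, 49] -> [58, 42, -22, -62, 10, -30, 98]
  [-13, -29, 27, -7] -> [-13, -29, 27, -7] -> [-26, -58, 54, -14]
  [39, -40, 4, 7, -49, -41, -23] -> [39, 7, -49, -41, -23] -> [78, 14, -98, -82, -46]
  [-16, 16, 26, 7, 50] -> [7] -> [14]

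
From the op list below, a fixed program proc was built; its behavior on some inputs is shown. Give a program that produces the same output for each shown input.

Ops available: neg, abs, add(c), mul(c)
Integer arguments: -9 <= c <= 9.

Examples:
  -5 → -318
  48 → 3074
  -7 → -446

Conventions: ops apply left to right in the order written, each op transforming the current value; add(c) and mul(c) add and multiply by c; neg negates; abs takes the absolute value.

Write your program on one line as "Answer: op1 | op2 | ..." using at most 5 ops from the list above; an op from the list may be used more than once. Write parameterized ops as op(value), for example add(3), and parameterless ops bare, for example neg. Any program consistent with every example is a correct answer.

mul(-8) | neg | mul(8) | add(-3) | add(5)

Check, running the answer program on each example:
  -5 -> 40 -> -40 -> -320 -> -323 -> -318
  48 -> -384 -> 384 -> 3072 -> 3069 -> 3074
  -7 -> 56 -> -56 -> -448 -> -451 -> -446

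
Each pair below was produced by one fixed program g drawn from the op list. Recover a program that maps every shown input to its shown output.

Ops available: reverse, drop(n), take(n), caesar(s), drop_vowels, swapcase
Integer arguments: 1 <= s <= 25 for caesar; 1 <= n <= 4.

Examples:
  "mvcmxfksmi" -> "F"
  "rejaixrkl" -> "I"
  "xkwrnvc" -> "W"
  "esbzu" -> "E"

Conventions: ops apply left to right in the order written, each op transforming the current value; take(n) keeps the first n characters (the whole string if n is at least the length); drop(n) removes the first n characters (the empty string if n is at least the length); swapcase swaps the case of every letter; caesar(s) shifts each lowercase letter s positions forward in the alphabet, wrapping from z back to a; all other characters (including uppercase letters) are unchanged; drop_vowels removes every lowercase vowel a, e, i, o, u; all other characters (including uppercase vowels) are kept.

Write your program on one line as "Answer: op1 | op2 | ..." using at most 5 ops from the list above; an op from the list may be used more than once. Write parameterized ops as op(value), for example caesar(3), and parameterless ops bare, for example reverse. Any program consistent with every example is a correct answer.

swapcase | reverse | drop(4) | take(1)

Check, running the answer program on each example:
  "mvcmxfksmi" -> "MVCMXFKSMI" -> "IMSKFXMCVM" -> "FXMCVM" -> "F"
  "rejaixrkl" -> "REJAIXRKL" -> "LKRXIAJER" -> "IAJER" -> "I"
  "xkwrnvc" -> "XKWRNVC" -> "CVNRWKX" -> "WKX" -> "W"
  "esbzu" -> "ESBZU" -> "UZBSE" -> "E" -> "E"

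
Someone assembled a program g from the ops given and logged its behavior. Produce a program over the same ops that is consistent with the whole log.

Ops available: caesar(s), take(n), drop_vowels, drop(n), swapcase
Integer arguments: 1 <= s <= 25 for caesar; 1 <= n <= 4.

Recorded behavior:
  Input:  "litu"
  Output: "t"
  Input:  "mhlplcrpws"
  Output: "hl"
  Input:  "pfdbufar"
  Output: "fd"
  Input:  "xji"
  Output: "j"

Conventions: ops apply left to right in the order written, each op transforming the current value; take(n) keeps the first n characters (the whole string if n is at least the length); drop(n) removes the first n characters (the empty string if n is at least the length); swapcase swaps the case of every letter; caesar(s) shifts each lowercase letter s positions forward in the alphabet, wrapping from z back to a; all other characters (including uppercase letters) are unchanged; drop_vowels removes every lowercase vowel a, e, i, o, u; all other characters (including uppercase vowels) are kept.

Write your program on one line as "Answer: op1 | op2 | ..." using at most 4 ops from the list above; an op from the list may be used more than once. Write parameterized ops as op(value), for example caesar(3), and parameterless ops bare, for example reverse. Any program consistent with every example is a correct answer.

drop_vowels | drop(1) | take(2)

Check, running the answer program on each example:
  "litu" -> "lt" -> "t" -> "t"
  "mhlplcrpws" -> "mhlplcrpws" -> "hlplcrpws" -> "hl"
  "pfdbufar" -> "pfdbfr" -> "fdbfr" -> "fd"
  "xji" -> "xj" -> "j" -> "j"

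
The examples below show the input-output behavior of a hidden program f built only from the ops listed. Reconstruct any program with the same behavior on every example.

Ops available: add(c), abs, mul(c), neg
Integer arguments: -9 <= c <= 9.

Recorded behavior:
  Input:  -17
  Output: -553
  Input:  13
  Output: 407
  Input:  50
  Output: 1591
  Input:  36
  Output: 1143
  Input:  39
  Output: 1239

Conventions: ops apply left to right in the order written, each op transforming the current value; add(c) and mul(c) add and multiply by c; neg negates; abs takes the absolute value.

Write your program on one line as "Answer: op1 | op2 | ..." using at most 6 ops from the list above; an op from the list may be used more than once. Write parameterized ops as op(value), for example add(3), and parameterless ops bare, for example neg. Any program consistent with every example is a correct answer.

neg | mul(-4) | mul(-8) | neg | add(-9)

Check, running the answer program on each example:
  -17 -> 17 -> -68 -> 544 -> -544 -> -553
  13 -> -13 -> 52 -> -416 -> 416 -> 407
  50 -> -50 -> 200 -> -1600 -> 1600 -> 1591
  36 -> -36 -> 144 -> -1152 -> 1152 -> 1143
  39 -> -39 -> 156 -> -1248 -> 1248 -> 1239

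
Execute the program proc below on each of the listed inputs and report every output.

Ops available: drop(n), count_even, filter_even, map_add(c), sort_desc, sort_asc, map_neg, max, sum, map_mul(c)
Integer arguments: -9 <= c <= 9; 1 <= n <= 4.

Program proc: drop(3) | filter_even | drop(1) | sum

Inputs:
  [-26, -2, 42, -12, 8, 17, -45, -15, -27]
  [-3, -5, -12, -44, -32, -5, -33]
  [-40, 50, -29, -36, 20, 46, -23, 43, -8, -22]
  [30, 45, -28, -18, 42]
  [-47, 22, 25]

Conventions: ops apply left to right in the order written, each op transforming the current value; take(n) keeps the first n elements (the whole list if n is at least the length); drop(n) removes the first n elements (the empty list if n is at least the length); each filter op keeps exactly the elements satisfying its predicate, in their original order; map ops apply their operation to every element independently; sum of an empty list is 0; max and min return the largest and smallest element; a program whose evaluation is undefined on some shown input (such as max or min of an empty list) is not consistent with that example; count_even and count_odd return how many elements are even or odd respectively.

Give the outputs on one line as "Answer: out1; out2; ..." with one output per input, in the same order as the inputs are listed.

8; -32; 36; 42; 0

Execution, op by op:
  [-26, -2, 42, -12, 8, 17, -45, -15, -27] -> [-12, 8, 17, -45, -15, -27] -> [-12, 8] -> [8] -> 8
  [-3, -5, -12, -44, -32, -5, -33] -> [-44, -32, -5, -33] -> [-44, -32] -> [-32] -> -32
  [-40, 50, -29, -36, 20, 46, -23, 43, -8, -22] -> [-36, 20, 46, -23, 43, -8, -22] -> [-36, 20, 46, -8, -22] -> [20, 46, -8, -22] -> 36
  [30, 45, -28, -18, 42] -> [-18, 42] -> [-18, 42] -> [42] -> 42
  [-47, 22, 25] -> [] -> [] -> [] -> 0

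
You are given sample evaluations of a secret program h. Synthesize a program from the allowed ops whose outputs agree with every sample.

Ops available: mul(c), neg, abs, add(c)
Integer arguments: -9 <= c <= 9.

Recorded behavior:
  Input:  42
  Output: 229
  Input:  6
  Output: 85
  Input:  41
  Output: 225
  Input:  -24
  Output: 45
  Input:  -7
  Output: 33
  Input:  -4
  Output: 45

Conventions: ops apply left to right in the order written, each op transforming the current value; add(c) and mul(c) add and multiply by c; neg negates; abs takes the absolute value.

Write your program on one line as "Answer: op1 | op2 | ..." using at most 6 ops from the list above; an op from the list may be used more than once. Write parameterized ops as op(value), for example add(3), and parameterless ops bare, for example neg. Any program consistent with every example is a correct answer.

add(9) | add(5) | abs | mul(4) | add(5)

Check, running the answer program on each example:
  42 -> 51 -> 56 -> 56 -> 224 -> 229
  6 -> 15 -> 20 -> 20 -> 80 -> 85
  41 -> 50 -> 55 -> 55 -> 220 -> 225
  -24 -> -15 -> -10 -> 10 -> 40 -> 45
  -7 -> 2 -> 7 -> 7 -> 28 -> 33
  -4 -> 5 -> 10 -> 10 -> 40 -> 45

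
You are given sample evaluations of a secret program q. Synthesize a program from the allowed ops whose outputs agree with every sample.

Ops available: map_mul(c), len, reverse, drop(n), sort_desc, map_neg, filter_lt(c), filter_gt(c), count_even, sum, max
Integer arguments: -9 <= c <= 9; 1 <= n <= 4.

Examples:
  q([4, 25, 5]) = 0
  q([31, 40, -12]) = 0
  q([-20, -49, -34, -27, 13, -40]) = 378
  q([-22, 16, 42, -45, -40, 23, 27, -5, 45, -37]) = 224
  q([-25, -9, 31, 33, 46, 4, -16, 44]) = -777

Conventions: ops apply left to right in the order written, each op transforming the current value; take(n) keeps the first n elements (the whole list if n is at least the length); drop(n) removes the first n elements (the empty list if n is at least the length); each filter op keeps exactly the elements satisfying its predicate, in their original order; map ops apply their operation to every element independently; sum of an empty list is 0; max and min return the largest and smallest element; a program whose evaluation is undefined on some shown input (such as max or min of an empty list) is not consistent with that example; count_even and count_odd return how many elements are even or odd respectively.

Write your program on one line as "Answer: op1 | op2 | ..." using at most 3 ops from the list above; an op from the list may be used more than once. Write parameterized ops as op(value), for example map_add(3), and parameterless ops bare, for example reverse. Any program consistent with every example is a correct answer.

drop(3) | map_mul(-7) | sum

Check, running the answer program on each example:
  [4, 25, 5] -> [] -> [] -> 0
  [31, 40, -12] -> [] -> [] -> 0
  [-20, -49, -34, -27, 13, -40] -> [-27, 13, -40] -> [189, -91, 280] -> 378
  [-22, 16, 42, -45, -40, 23, 27, -5, 45, -37] -> [-45, -40, 23, 27, -5, 45, -37] -> [315, 280, -161, -189, 35, -315, 259] -> 224
  [-25, -9, 31, 33, 46, 4, -16, 44] -> [33, 46, 4, -16, 44] -> [-231, -322, -28, 112, -308] -> -777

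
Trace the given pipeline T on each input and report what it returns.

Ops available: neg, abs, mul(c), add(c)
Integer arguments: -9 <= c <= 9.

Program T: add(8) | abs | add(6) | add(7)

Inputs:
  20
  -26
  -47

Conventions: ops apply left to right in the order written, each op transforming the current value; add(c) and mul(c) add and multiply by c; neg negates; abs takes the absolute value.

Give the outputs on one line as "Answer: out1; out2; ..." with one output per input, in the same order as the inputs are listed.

41; 31; 52

Execution, op by op:
  20 -> 28 -> 28 -> 34 -> 41
  -26 -> -18 -> 18 -> 24 -> 31
  -47 -> -39 -> 39 -> 45 -> 52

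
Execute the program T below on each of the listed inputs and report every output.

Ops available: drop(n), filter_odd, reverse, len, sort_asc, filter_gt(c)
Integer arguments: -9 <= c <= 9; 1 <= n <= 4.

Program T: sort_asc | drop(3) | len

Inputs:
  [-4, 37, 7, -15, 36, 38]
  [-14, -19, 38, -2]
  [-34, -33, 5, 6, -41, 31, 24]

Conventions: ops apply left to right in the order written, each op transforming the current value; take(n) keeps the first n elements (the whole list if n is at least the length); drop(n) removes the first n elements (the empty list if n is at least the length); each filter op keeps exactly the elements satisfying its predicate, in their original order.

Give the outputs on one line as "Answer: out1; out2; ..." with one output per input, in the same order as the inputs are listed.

3; 1; 4

Execution, op by op:
  [-4, 37, 7, -15, 36, 38] -> [-15, -4, 7, 36, 37, 38] -> [36, 37, 38] -> 3
  [-14, -19, 38, -2] -> [-19, -14, -2, 38] -> [38] -> 1
  [-34, -33, 5, 6, -41, 31, 24] -> [-41, -34, -33, 5, 6, 24, 31] -> [5, 6, 24, 31] -> 4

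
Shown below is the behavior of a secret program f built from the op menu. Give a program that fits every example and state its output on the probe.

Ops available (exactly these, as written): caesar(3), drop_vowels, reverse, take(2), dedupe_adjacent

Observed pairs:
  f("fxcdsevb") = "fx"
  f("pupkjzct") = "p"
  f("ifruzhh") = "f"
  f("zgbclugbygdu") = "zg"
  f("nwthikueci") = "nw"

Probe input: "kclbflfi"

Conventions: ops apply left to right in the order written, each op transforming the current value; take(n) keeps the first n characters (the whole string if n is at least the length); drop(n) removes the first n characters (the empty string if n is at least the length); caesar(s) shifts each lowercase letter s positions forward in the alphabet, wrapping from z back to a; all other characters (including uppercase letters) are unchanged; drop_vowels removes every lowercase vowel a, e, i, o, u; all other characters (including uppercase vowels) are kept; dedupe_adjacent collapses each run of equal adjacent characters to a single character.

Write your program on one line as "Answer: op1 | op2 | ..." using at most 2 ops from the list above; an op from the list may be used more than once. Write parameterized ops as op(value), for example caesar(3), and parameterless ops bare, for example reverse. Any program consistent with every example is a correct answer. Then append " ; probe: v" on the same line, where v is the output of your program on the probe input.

take(2) | drop_vowels ; probe: "kc"

Check, running the answer program on each example:
  "fxcdsevb" -> "fx" -> "fx"
  "pupkjzct" -> "pu" -> "p"
  "ifruzhh" -> "if" -> "f"
  "zgbclugbygdu" -> "zg" -> "zg"
  "nwthikueci" -> "nw" -> "nw"
  probe: "kclbflfi" -> "kc" -> "kc"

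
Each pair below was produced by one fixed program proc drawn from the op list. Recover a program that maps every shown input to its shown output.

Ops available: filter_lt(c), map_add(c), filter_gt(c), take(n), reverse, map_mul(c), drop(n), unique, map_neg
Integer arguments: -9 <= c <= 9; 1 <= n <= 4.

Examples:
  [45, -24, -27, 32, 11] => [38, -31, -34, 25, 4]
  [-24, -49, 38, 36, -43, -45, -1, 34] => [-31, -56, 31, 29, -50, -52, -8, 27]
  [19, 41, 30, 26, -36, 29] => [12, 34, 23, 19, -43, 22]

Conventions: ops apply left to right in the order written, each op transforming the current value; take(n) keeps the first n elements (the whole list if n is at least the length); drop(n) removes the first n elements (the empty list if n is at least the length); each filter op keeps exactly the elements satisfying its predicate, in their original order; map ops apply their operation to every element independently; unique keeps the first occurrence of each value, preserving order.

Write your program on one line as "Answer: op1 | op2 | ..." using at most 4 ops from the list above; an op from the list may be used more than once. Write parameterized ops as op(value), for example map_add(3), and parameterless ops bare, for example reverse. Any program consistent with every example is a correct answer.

map_neg | map_add(3) | map_neg | map_add(-4)

Check, running the answer program on each example:
  [45, -24, -27, 32, 11] -> [-45, 24, 27, -32, -11] -> [-42, 27, 30, -29, -8] -> [42, -27, -30, 29, 8] -> [38, -31, -34, 25, 4]
  [-24, -49, 38, 36, -43, -45, -1, 34] -> [24, 49, -38, -36, 43, 45, 1, -34] -> [27, 52, -35, -33, 46, 48, 4, -31] -> [-27, -52, 35, 33, -46, -48, -4, 31] -> [-31, -56, 31, 29, -50, -52, -8, 27]
  [19, 41, 30, 26, -36, 29] -> [-19, -41, -30, -26, 36, -29] -> [-16, -38, -27, -23, 39, -26] -> [16, 38, 27, 23, -39, 26] -> [12, 34, 23, 19, -43, 22]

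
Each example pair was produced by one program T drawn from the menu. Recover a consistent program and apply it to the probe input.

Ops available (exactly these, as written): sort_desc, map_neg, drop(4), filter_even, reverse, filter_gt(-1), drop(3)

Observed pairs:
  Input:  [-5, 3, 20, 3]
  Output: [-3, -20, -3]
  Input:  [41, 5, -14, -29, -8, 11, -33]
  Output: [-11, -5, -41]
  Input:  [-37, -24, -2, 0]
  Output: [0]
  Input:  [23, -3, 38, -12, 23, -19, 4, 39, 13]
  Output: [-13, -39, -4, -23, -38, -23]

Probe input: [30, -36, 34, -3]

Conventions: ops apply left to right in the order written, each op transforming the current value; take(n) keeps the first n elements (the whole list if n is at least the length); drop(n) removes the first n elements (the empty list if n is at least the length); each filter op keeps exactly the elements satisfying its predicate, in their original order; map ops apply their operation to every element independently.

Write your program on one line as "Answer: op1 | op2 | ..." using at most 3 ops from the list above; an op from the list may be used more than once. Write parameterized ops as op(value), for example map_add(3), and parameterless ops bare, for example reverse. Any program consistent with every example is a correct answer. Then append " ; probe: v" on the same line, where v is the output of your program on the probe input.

filter_gt(-1) | map_neg | reverse ; probe: [-34, -30]

Check, running the answer program on each example:
  [-5, 3, 20, 3] -> [3, 20, 3] -> [-3, -20, -3] -> [-3, -20, -3]
  [41, 5, -14, -29, -8, 11, -33] -> [41, 5, 11] -> [-41, -5, -11] -> [-11, -5, -41]
  [-37, -24, -2, 0] -> [0] -> [0] -> [0]
  [23, -3, 38, -12, 23, -19, 4, 39, 13] -> [23, 38, 23, 4, 39, 13] -> [-23, -38, -23, -4, -39, -13] -> [-13, -39, -4, -23, -38, -23]
  probe: [30, -36, 34, -3] -> [30, 34] -> [-30, -34] -> [-34, -30]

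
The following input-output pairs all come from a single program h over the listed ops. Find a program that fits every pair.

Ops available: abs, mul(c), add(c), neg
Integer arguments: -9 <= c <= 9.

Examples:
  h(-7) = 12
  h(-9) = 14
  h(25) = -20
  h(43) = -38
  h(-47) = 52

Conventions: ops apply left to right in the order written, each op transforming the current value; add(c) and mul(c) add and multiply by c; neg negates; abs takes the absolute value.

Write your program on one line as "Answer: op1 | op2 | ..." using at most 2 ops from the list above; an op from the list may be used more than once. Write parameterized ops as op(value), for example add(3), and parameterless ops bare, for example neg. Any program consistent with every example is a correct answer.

neg | add(5)

Check, running the answer program on each example:
  -7 -> 7 -> 12
  -9 -> 9 -> 14
  25 -> -25 -> -20
  43 -> -43 -> -38
  -47 -> 47 -> 52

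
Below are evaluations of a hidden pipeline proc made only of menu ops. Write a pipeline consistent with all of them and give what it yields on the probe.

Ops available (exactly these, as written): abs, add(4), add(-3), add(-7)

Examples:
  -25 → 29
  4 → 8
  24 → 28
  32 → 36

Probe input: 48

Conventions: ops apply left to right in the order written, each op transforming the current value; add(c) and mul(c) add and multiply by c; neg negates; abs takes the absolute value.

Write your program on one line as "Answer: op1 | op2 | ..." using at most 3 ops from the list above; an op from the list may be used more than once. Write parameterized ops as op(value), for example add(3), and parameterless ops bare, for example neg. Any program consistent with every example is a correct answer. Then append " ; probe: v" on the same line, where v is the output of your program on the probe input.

abs | add(4) ; probe: 52

Check, running the answer program on each example:
  -25 -> 25 -> 29
  4 -> 4 -> 8
  24 -> 24 -> 28
  32 -> 32 -> 36
  probe: 48 -> 48 -> 52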